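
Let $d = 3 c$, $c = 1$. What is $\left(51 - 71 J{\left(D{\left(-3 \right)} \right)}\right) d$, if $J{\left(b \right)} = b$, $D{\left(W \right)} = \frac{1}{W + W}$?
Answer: $\frac{377}{2} \approx 188.5$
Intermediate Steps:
$D{\left(W \right)} = \frac{1}{2 W}$
$d = 3$ ($d = 3 \cdot 1 = 3$)
$\left(51 - 71 J{\left(D{\left(-3 \right)} \right)}\right) d = \left(51 - 71 \frac{1}{2 \left(-3\right)}\right) 3 = \left(51 - 71 \cdot \frac{1}{2} \left(- \frac{1}{3}\right)\right) 3 = \left(51 - - \frac{71}{6}\right) 3 = \left(51 + \frac{71}{6}\right) 3 = \frac{377}{6} \cdot 3 = \frac{377}{2}$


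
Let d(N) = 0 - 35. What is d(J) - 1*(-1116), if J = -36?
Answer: 1081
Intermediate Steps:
d(N) = -35
d(J) - 1*(-1116) = -35 - 1*(-1116) = -35 + 1116 = 1081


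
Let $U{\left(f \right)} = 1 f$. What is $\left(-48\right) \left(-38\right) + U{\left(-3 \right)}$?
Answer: $1821$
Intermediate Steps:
$U{\left(f \right)} = f$
$\left(-48\right) \left(-38\right) + U{\left(-3 \right)} = \left(-48\right) \left(-38\right) - 3 = 1824 - 3 = 1821$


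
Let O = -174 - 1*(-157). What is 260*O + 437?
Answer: -3983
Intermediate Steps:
O = -17 (O = -174 + 157 = -17)
260*O + 437 = 260*(-17) + 437 = -4420 + 437 = -3983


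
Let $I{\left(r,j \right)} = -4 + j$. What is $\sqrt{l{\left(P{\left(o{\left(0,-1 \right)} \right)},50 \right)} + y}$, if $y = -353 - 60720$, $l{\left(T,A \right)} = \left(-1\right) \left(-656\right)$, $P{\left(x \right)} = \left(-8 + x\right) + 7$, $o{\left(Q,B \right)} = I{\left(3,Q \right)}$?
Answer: $21 i \sqrt{137} \approx 245.8 i$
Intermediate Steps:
$o{\left(Q,B \right)} = -4 + Q$
$P{\left(x \right)} = -1 + x$
$l{\left(T,A \right)} = 656$
$y = -61073$ ($y = -353 - 60720 = -61073$)
$\sqrt{l{\left(P{\left(o{\left(0,-1 \right)} \right)},50 \right)} + y} = \sqrt{656 - 61073} = \sqrt{-60417} = 21 i \sqrt{137}$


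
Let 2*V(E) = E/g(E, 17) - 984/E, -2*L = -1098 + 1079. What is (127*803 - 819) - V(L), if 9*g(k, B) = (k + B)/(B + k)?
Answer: 7688999/76 ≈ 1.0117e+5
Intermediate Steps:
L = 19/2 (L = -(-1098 + 1079)/2 = -½*(-19) = 19/2 ≈ 9.5000)
g(k, B) = ⅑ (g(k, B) = ((k + B)/(B + k))/9 = ((B + k)/(B + k))/9 = (⅑)*1 = ⅑)
V(E) = -492/E + 9*E/2 (V(E) = (E/(⅑) - 984/E)/2 = (E*9 - 984/E)/2 = (9*E - 984/E)/2 = (-984/E + 9*E)/2 = -492/E + 9*E/2)
(127*803 - 819) - V(L) = (127*803 - 819) - (-492/19/2 + (9/2)*(19/2)) = (101981 - 819) - (-492*2/19 + 171/4) = 101162 - (-984/19 + 171/4) = 101162 - 1*(-687/76) = 101162 + 687/76 = 7688999/76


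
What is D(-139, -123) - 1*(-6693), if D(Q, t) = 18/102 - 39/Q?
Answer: 15816639/2363 ≈ 6693.5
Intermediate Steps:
D(Q, t) = 3/17 - 39/Q (D(Q, t) = 18*(1/102) - 39/Q = 3/17 - 39/Q)
D(-139, -123) - 1*(-6693) = (3/17 - 39/(-139)) - 1*(-6693) = (3/17 - 39*(-1/139)) + 6693 = (3/17 + 39/139) + 6693 = 1080/2363 + 6693 = 15816639/2363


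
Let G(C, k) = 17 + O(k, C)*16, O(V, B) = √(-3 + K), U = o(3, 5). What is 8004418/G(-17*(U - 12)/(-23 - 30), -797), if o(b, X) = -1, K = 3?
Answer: 8004418/17 ≈ 4.7085e+5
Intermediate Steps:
U = -1
O(V, B) = 0 (O(V, B) = √(-3 + 3) = √0 = 0)
G(C, k) = 17 (G(C, k) = 17 + 0*16 = 17 + 0 = 17)
8004418/G(-17*(U - 12)/(-23 - 30), -797) = 8004418/17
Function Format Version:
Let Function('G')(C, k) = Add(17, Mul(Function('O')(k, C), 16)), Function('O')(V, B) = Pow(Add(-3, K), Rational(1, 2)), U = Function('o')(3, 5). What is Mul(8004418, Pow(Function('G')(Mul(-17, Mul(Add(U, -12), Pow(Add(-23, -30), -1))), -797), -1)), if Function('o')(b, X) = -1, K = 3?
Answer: Rational(8004418, 17) ≈ 4.7085e+5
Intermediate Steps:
U = -1
Function('O')(V, B) = 0 (Function('O')(V, B) = Pow(Add(-3, 3), Rational(1, 2)) = Pow(0, Rational(1, 2)) = 0)
Function('G')(C, k) = 17 (Function('G')(C, k) = Add(17, Mul(0, 16)) = Add(17, 0) = 17)
Mul(8004418, Pow(Function('G')(Mul(-17, Mul(Add(U, -12), Pow(Add(-23, -30), -1))), -797), -1)) = Mul(8004418, Pow(17, -1)) = Mul(8004418, Rational(1, 17)) = Rational(8004418, 17)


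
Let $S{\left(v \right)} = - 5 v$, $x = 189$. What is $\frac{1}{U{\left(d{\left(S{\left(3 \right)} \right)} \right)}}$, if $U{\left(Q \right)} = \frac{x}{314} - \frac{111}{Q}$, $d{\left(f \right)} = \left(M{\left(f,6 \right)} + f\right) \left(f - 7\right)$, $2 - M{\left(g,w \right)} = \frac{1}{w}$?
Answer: $\frac{272866}{59679} \approx 4.5722$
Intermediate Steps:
$M{\left(g,w \right)} = 2 - \frac{1}{w}$
$d{\left(f \right)} = \left(-7 + f\right) \left(\frac{11}{6} + f\right)$ ($d{\left(f \right)} = \left(\left(2 - \frac{1}{6}\right) + f\right) \left(f - 7\right) = \left(\left(2 - \frac{1}{6}\right) + f\right) \left(-7 + f\right) = \left(\frac{11}{6} + f\right) \left(-7 + f\right) = \left(-7 + f\right) \left(\frac{11}{6} + f\right)$)
$U{\left(Q \right)} = \frac{189}{314} - \frac{111}{Q}$
$\frac{1}{U{\left(d{\left(S{\left(3 \right)} \right)} \right)}} = \frac{1}{\frac{189}{314} - \frac{111}{- \frac{77}{6} + \left(\left(-5\right) 3\right)^{2} - \frac{31 \left(\left(-5\right) 3\right)}{6}}} = \frac{1}{\frac{189}{314} - \frac{111}{- \frac{77}{6} + \left(-15\right)^{2} - - \frac{155}{2}}} = \frac{1}{\frac{189}{314} - \frac{111}{- \frac{77}{6} + 225 + \frac{155}{2}}} = \frac{1}{\frac{189}{314} - \frac{111}{\frac{869}{3}}} = \frac{1}{\frac{189}{314} - \frac{333}{869}} = \frac{1}{\frac{59679}{272866}} = \frac{272866}{59679}$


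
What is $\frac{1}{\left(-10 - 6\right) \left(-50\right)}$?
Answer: $\frac{1}{800} \approx 0.00125$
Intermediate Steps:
$\frac{1}{\left(-10 - 6\right) \left(-50\right)} = \frac{1}{\left(-16\right) \left(-50\right)} = \frac{1}{800}$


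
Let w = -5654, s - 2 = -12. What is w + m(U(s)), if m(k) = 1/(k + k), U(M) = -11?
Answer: -124389/22 ≈ -5654.0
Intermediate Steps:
s = -10 (s = 2 - 12 = -10)
m(k) = 1/(2*k)
w + m(U(s)) = -5654 + (½)/(-11) = -5654 + (½)*(-1/11) = -5654 - 1/22 = -124389/22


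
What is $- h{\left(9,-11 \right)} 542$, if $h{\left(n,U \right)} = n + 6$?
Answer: $-8130$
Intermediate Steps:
$h{\left(n,U \right)} = 6 + n$
$- h{\left(9,-11 \right)} 542 = - \left(6 + 9\right) 542 = - 15 \cdot 542 = \left(-1\right) 8130 = -8130$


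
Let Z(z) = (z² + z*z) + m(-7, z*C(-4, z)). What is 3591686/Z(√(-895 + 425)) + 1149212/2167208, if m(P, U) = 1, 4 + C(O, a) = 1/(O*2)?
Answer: -1945712880655/508752078 ≈ -3824.5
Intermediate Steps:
C(O, a) = -4 + 1/(2*O) (C(O, a) = -4 + 1/(O*2) = -4 + (½)/O = -4 + 1/(2*O))
Z(z) = 1 + 2*z² (Z(z) = (z² + z*z) + 1 = (z² + z²) + 1 = 2*z² + 1 = 1 + 2*z²)
3591686/Z(√(-895 + 425)) + 1149212/2167208 = 3591686/(1 + 2*(√(-895 + 425))²) + 1149212/2167208 = 3591686/(1 + 2*(√(-470))²) + 1149212*(1/2167208) = 3591686/(1 + 2*(I*√470)²) + 287303/541802 = 3591686/(1 + 2*(-470)) + 287303/541802 = 3591686/(1 - 940) + 287303/541802 = 3591686/(-939) + 287303/541802 = 3591686*(-1/939) + 287303/541802 = -3591686/939 + 287303/541802 = -1945712880655/508752078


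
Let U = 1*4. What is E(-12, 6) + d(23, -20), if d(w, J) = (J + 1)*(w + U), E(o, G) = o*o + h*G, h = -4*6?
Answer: -513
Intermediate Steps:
U = 4
h = -24
E(o, G) = o² - 24*G (E(o, G) = o*o - 24*G = o² - 24*G)
d(w, J) = (1 + J)*(4 + w) (d(w, J) = (J + 1)*(w + 4) = (1 + J)*(4 + w))
E(-12, 6) + d(23, -20) = ((-12)² - 24*6) + (4 + 23 + 4*(-20) - 20*23) = (144 - 144) + (4 + 23 - 80 - 460) = 0 - 513 = -513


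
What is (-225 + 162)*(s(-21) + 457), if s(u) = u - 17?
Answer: -26397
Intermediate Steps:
s(u) = -17 + u
(-225 + 162)*(s(-21) + 457) = (-225 + 162)*((-17 - 21) + 457) = -63*(-38 + 457) = -63*419 = -26397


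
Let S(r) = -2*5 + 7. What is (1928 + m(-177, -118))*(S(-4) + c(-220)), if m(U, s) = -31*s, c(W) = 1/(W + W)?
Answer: -3689553/220 ≈ -16771.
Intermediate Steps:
c(W) = 1/(2*W)
S(r) = -3 (S(r) = -10 + 7 = -3)
(1928 + m(-177, -118))*(S(-4) + c(-220)) = (1928 - 31*(-118))*(-3 + (1/2)/(-220)) = (1928 + 3658)*(-3 + (1/2)*(-1/220)) = 5586*(-3 - 1/440) = 5586*(-1321/440) = -3689553/220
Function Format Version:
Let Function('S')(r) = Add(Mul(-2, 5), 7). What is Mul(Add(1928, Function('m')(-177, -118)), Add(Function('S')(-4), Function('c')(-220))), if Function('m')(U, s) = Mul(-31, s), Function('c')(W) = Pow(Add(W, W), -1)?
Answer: Rational(-3689553, 220) ≈ -16771.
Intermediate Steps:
Function('c')(W) = Mul(Rational(1, 2), Pow(W, -1)) (Function('c')(W) = Pow(Mul(2, W), -1) = Mul(Rational(1, 2), Pow(W, -1)))
Function('S')(r) = -3 (Function('S')(r) = Add(-10, 7) = -3)
Mul(Add(1928, Function('m')(-177, -118)), Add(Function('S')(-4), Function('c')(-220))) = Mul(Add(1928, Mul(-31, -118)), Add(-3, Mul(Rational(1, 2), Pow(-220, -1)))) = Mul(Add(1928, 3658), Add(-3, Mul(Rational(1, 2), Rational(-1, 220)))) = Mul(5586, Add(-3, Rational(-1, 440))) = Mul(5586, Rational(-1321, 440)) = Rational(-3689553, 220)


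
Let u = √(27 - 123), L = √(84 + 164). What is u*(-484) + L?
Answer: 2*√62 - 1936*I*√6 ≈ 15.748 - 4742.2*I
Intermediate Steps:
L = 2*√62 (L = √248 = 2*√62 ≈ 15.748)
u = 4*I*√6 (u = √(-96) = 4*I*√6 ≈ 9.798*I)
u*(-484) + L = (4*I*√6)*(-484) + 2*√62 = -1936*I*√6 + 2*√62 = 2*√62 - 1936*I*√6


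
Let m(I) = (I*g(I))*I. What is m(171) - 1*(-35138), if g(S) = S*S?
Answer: 855071219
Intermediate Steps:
g(S) = S**2
m(I) = I**4 (m(I) = (I*I**2)*I = I**3*I = I**4)
m(171) - 1*(-35138) = 171**4 - 1*(-35138) = 855036081 + 35138 = 855071219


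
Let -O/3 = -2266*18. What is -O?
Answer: -122364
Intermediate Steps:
O = 122364 (O = -(-6798)*18 = -3*(-40788) = 122364)
-O = -1*122364 = -122364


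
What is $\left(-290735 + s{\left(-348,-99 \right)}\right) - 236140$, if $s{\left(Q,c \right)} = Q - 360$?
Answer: $-527583$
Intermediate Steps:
$s{\left(Q,c \right)} = -360 + Q$
$\left(-290735 + s{\left(-348,-99 \right)}\right) - 236140 = \left(-290735 - 708\right) - 236140 = -291443 - 236140 = -527583$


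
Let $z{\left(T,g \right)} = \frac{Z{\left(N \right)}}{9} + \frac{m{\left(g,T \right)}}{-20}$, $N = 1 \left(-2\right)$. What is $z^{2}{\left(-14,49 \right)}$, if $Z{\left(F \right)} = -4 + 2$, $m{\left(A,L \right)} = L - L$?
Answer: $\frac{4}{81} \approx 0.049383$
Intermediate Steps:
$m{\left(A,L \right)} = 0$
$N = -2$
$Z{\left(F \right)} = -2$
$z{\left(T,g \right)} = - \frac{2}{9}$ ($z{\left(T,g \right)} = - \frac{2}{9} + \frac{0}{-20} = \left(-2\right) \frac{1}{9} + 0 \left(- \frac{1}{20}\right) = - \frac{2}{9} + 0 = - \frac{2}{9}$)
$z^{2}{\left(-14,49 \right)} = \left(- \frac{2}{9}\right)^{2} = \frac{4}{81}$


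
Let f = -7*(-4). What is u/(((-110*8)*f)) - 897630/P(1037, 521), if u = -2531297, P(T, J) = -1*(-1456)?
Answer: -164571739/320320 ≈ -513.77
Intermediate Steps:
P(T, J) = 1456
f = 28
u/(((-110*8)*f)) - 897630/P(1037, 521) = -2531297/(-110*8*28) - 897630/1456 = -2531297/((-880*28)) - 897630*1/1456 = -2531297/(-24640) - 448815/728 = -2531297*(-1/24640) - 448815/728 = 2531297/24640 - 448815/728 = -164571739/320320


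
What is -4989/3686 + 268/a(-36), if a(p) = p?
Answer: -291863/33174 ≈ -8.7979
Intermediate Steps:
-4989/3686 + 268/a(-36) = -4989/3686 + 268/(-36) = -4989*1/3686 + 268*(-1/36) = -4989/3686 - 67/9 = -291863/33174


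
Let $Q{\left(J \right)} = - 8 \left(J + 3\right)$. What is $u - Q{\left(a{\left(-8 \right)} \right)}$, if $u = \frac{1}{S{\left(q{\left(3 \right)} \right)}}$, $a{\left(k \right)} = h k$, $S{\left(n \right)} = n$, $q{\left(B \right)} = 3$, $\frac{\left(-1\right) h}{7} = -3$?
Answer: $- \frac{3959}{3} \approx -1319.7$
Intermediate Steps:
$h = 21$ ($h = \left(-7\right) \left(-3\right) = 21$)
$a{\left(k \right)} = 21 k$
$Q{\left(J \right)} = -24 - 8 J$ ($Q{\left(J \right)} = - 8 \left(3 + J\right) = -24 - 8 J$)
$u = \frac{1}{3} \approx 0.33333$
$u - Q{\left(a{\left(-8 \right)} \right)} = \frac{1}{3} - \left(-24 - 8 \cdot 21 \left(-8\right)\right) = \frac{1}{3} - \left(-24 - -1344\right) = \frac{1}{3} - \left(-24 + 1344\right) = \frac{1}{3} - 1320 = - \frac{3959}{3}$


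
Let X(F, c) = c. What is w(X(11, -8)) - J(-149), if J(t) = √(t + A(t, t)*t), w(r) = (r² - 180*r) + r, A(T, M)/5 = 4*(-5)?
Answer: 1496 - 3*√1639 ≈ 1374.5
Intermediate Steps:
A(T, M) = -100 (A(T, M) = 5*(4*(-5)) = 5*(-20) = -100)
w(r) = r² - 179*r
J(t) = 3*√11*√(-t) (J(t) = √(t - 100*t) = √(-99*t) = 3*√11*√(-t))
w(X(11, -8)) - J(-149) = -8*(-179 - 8) - 3*√11*√(-1*(-149)) = -8*(-187) - 3*√11*√149 = 1496 - 3*√1639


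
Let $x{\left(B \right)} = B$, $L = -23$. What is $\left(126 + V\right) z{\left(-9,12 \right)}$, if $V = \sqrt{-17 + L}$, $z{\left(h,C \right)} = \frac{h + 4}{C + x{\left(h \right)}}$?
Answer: $-210 - \frac{10 i \sqrt{10}}{3} \approx -210.0 - 10.541 i$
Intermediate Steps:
$z{\left(h,C \right)} = \frac{4 + h}{C + h}$ ($z{\left(h,C \right)} = \frac{h + 4}{C + h} = \frac{4 + h}{C + h}$)
$V = 2 i \sqrt{10}$ ($V = \sqrt{-17 - 23} = \sqrt{-40} = 2 i \sqrt{10} \approx 6.3246 i$)
$\left(126 + V\right) z{\left(-9,12 \right)} = \left(126 + 2 i \sqrt{10}\right) \frac{4 - 9}{12 - 9} = \left(126 + 2 i \sqrt{10}\right) \frac{1}{3} \left(-5\right) = \left(126 + 2 i \sqrt{10}\right) \left(- \frac{5}{3}\right) = -210 - \frac{10 i \sqrt{10}}{3}$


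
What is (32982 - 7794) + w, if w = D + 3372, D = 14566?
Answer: 43126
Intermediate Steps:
w = 17938 (w = 14566 + 3372 = 17938)
(32982 - 7794) + w = (32982 - 7794) + 17938 = 25188 + 17938 = 43126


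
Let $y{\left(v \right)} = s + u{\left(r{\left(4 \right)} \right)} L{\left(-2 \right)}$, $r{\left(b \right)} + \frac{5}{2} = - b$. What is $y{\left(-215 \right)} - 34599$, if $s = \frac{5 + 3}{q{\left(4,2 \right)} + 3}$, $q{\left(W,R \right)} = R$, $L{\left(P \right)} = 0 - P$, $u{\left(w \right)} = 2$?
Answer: $- \frac{172967}{5} \approx -34593.0$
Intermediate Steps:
$r{\left(b \right)} = - \frac{5}{2} - b$
$L{\left(P \right)} = - P$
$s = \frac{8}{5}$ ($s = \frac{5 + 3}{2 + 3} = \frac{8}{5} \approx 1.6$)
$y{\left(v \right)} = \frac{28}{5}$ ($y{\left(v \right)} = \frac{8}{5} + 2 \left(\left(-1\right) \left(-2\right)\right) = \frac{8}{5} + 2 \cdot 2 = \frac{8}{5} + 4 = \frac{28}{5}$)
$y{\left(-215 \right)} - 34599 = \frac{28}{5} - 34599 = - \frac{172967}{5}$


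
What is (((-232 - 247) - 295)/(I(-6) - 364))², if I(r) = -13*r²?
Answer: 149769/173056 ≈ 0.86544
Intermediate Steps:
(((-232 - 247) - 295)/(I(-6) - 364))² = (((-232 - 247) - 295)/(-13*(-6)² - 364))² = ((-479 - 295)/(-13*36 - 364))² = (-774/(-468 - 364))² = (-774/(-832))² = (-774*(-1/832))² = (387/416)² = 149769/173056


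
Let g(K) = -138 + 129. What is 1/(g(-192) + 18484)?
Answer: 1/18475 ≈ 5.4127e-5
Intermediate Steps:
g(K) = -9
1/(g(-192) + 18484) = 1/(-9 + 18484) = 1/18475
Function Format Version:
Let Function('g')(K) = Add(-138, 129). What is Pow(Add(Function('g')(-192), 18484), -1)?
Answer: Rational(1, 18475) ≈ 5.4127e-5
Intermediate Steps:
Function('g')(K) = -9
Pow(Add(Function('g')(-192), 18484), -1) = Pow(Add(-9, 18484), -1) = Pow(18475, -1) = Rational(1, 18475)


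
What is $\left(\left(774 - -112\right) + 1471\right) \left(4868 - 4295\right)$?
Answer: $1350561$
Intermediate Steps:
$\left(\left(774 - -112\right) + 1471\right) \left(4868 - 4295\right) = \left(\left(774 + 112\right) + 1471\right) 573 = \left(886 + 1471\right) 573 = 2357 \cdot 573 = 1350561$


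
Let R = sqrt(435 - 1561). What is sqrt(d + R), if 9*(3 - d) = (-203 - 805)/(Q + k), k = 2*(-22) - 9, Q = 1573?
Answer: sqrt(27740 + 9025*I*sqrt(1126))/95 ≈ 4.2878 + 3.913*I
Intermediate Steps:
k = -53 (k = -44 - 9 = -53)
R = I*sqrt(1126) (R = sqrt(-1126) = I*sqrt(1126) ≈ 33.556*I)
d = 292/95 (d = 3 - (-203 - 805)/(9*(1573 - 53)) = 3 - (-112)/1520 = 3 - 1/9*(-63/95) = 3 + 7/95 = 292/95 ≈ 3.0737)
sqrt(d + R) = sqrt(292/95 + I*sqrt(1126))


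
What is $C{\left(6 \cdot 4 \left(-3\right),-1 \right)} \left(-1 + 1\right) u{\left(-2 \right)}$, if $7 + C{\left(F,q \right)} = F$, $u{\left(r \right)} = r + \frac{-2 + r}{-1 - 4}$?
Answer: $0$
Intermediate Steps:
$u{\left(r \right)} = \frac{2}{5} + \frac{4 r}{5}$ ($u{\left(r \right)} = r + \frac{-2 + r}{-5} = r + \left(-2 + r\right) \left(- \frac{1}{5}\right) = r - \left(- \frac{2}{5} + \frac{r}{5}\right) = \frac{2}{5} + \frac{4 r}{5}$)
$C{\left(F,q \right)} = -7 + F$
$C{\left(6 \cdot 4 \left(-3\right),-1 \right)} \left(-1 + 1\right) u{\left(-2 \right)} = \left(-7 + 6 \cdot 4 \left(-3\right)\right) \left(-1 + 1\right) \left(\frac{2}{5} + \frac{4}{5} \left(-2\right)\right) = \left(-7 + 24 \left(-3\right)\right) 0 \left(\frac{2}{5} - \frac{8}{5}\right) = \left(-7 - 72\right) 0 \left(- \frac{6}{5}\right) = \left(-79\right) 0 \left(- \frac{6}{5}\right) = 0 \left(- \frac{6}{5}\right) = 0$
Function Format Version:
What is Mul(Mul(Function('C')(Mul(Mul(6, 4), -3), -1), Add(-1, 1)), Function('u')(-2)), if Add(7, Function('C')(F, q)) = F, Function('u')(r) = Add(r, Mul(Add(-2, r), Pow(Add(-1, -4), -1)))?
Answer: 0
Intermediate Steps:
Function('u')(r) = Add(Rational(2, 5), Mul(Rational(4, 5), r)) (Function('u')(r) = Add(r, Mul(Add(-2, r), Pow(-5, -1))) = Add(r, Mul(Add(-2, r), Rational(-1, 5))) = Add(r, Add(Rational(2, 5), Mul(Rational(-1, 5), r))) = Add(Rational(2, 5), Mul(Rational(4, 5), r)))
Function('C')(F, q) = Add(-7, F)
Mul(Mul(Function('C')(Mul(Mul(6, 4), -3), -1), Add(-1, 1)), Function('u')(-2)) = Mul(Mul(Add(-7, Mul(Mul(6, 4), -3)), Add(-1, 1)), Add(Rational(2, 5), Mul(Rational(4, 5), -2))) = Mul(Mul(Add(-7, Mul(24, -3)), 0), Add(Rational(2, 5), Rational(-8, 5))) = Mul(Mul(Add(-7, -72), 0), Rational(-6, 5)) = Mul(Mul(-79, 0), Rational(-6, 5)) = Mul(0, Rational(-6, 5)) = 0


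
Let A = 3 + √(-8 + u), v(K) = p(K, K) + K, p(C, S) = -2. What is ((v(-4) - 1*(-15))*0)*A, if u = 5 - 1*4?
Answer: 0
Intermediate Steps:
u = 1 (u = 5 - 4 = 1)
v(K) = -2 + K
A = 3 + I*√7 (A = 3 + √(-8 + 1) = 3 + √(-7) = 3 + I*√7 ≈ 3.0 + 2.6458*I)
((v(-4) - 1*(-15))*0)*A = (((-2 - 4) - 1*(-15))*0)*(3 + I*√7) = ((-6 + 15)*0)*(3 + I*√7) = (9*0)*(3 + I*√7) = 0*(3 + I*√7) = 0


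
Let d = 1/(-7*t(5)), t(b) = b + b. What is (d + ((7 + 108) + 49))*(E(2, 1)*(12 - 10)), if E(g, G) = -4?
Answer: -45916/35 ≈ -1311.9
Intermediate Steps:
t(b) = 2*b
d = -1/70 (d = 1/(-14*5) = 1/(-7*10) = 1/(-70) = -1/70 ≈ -0.014286)
(d + ((7 + 108) + 49))*(E(2, 1)*(12 - 10)) = (-1/70 + ((7 + 108) + 49))*(-4*(12 - 10)) = (-1/70 + (115 + 49))*(-4*2) = (-1/70 + 164)*(-8) = (11479/70)*(-8) = -45916/35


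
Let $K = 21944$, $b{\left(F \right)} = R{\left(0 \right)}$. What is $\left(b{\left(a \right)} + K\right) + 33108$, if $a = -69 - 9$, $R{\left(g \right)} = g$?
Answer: $55052$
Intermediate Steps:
$a = -78$ ($a = -69 - 9 = -78$)
$b{\left(F \right)} = 0$
$\left(b{\left(a \right)} + K\right) + 33108 = \left(0 + 21944\right) + 33108 = 21944 + 33108 = 55052$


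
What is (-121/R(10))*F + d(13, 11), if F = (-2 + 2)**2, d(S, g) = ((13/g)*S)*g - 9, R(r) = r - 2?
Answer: 160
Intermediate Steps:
R(r) = -2 + r
d(S, g) = -9 + 13*S (d(S, g) = (13*S/g)*g - 9 = 13*S - 9 = -9 + 13*S)
F = 0 (F = 0**2 = 0)
(-121/R(10))*F + d(13, 11) = -121/(-2 + 10)*0 + (-9 + 13*13) = -121/8*0 + (-9 + 169) = -121*1/8*0 + 160 = -121/8*0 + 160 = 0 + 160 = 160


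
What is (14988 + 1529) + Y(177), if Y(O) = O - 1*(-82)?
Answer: 16776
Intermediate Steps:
Y(O) = 82 + O (Y(O) = O + 82 = 82 + O)
(14988 + 1529) + Y(177) = (14988 + 1529) + (82 + 177) = 16517 + 259 = 16776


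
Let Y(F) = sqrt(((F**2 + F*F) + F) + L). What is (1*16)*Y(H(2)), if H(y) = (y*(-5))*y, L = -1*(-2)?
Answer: 16*sqrt(782) ≈ 447.43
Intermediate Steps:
L = 2
H(y) = -5*y**2 (H(y) = (-5*y)*y = -5*y**2)
Y(F) = sqrt(2 + F + 2*F**2) (Y(F) = sqrt(((F**2 + F*F) + F) + 2) = sqrt(((F**2 + F**2) + F) + 2) = sqrt((2*F**2 + F) + 2) = sqrt((F + 2*F**2) + 2) = sqrt(2 + F + 2*F**2))
(1*16)*Y(H(2)) = (1*16)*sqrt(2 - 5*2**2 + 2*(-5*2**2)**2) = 16*sqrt(2 - 5*4 + 2*(-5*4)**2) = 16*sqrt(2 - 20 + 2*(-20)**2) = 16*sqrt(2 - 20 + 2*400) = 16*sqrt(2 - 20 + 800) = 16*sqrt(782)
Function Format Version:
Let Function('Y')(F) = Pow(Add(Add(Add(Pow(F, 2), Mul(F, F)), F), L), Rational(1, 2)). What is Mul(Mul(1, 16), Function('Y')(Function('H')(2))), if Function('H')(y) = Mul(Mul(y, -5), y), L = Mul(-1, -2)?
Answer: Mul(16, Pow(782, Rational(1, 2))) ≈ 447.43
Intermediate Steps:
L = 2
Function('H')(y) = Mul(-5, Pow(y, 2)) (Function('H')(y) = Mul(Mul(-5, y), y) = Mul(-5, Pow(y, 2)))
Function('Y')(F) = Pow(Add(2, F, Mul(2, Pow(F, 2))), Rational(1, 2)) (Function('Y')(F) = Pow(Add(Add(Add(Pow(F, 2), Mul(F, F)), F), 2), Rational(1, 2)) = Pow(Add(Add(Add(Pow(F, 2), Pow(F, 2)), F), 2), Rational(1, 2)) = Pow(Add(Add(Mul(2, Pow(F, 2)), F), 2), Rational(1, 2)) = Pow(Add(Add(F, Mul(2, Pow(F, 2))), 2), Rational(1, 2)) = Pow(Add(2, F, Mul(2, Pow(F, 2))), Rational(1, 2)))
Mul(Mul(1, 16), Function('Y')(Function('H')(2))) = Mul(Mul(1, 16), Pow(Add(2, Mul(-5, Pow(2, 2)), Mul(2, Pow(Mul(-5, Pow(2, 2)), 2))), Rational(1, 2))) = Mul(16, Pow(Add(2, Mul(-5, 4), Mul(2, Pow(Mul(-5, 4), 2))), Rational(1, 2))) = Mul(16, Pow(Add(2, -20, Mul(2, Pow(-20, 2))), Rational(1, 2))) = Mul(16, Pow(Add(2, -20, Mul(2, 400)), Rational(1, 2))) = Mul(16, Pow(Add(2, -20, 800), Rational(1, 2))) = Mul(16, Pow(782, Rational(1, 2)))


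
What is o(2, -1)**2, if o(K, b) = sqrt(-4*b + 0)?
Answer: 4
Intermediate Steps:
o(K, b) = 2*sqrt(-b) (o(K, b) = sqrt(-4*b) = 2*sqrt(-b))
o(2, -1)**2 = (2*sqrt(-1*(-1)))**2 = (2*sqrt(1))**2 = (2*1)**2 = 2**2 = 4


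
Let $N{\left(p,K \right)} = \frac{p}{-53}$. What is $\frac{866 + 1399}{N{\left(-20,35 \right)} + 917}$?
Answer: $\frac{40015}{16207} \approx 2.469$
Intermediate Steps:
$N{\left(p,K \right)} = - \frac{p}{53}$ ($N{\left(p,K \right)} = p \left(- \frac{1}{53}\right) = - \frac{p}{53}$)
$\frac{866 + 1399}{N{\left(-20,35 \right)} + 917} = \frac{866 + 1399}{\left(- \frac{1}{53}\right) \left(-20\right) + 917} = \frac{2265}{\frac{20}{53} + 917} = \frac{2265}{\frac{48621}{53}} = 2265 \cdot \frac{53}{48621} = \frac{40015}{16207}$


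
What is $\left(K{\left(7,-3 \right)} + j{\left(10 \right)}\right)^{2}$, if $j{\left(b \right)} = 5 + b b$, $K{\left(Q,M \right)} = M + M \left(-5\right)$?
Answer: $13689$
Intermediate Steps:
$K{\left(Q,M \right)} = - 4 M$ ($K{\left(Q,M \right)} = M - 5 M = - 4 M$)
$j{\left(b \right)} = 5 + b^{2}$
$\left(K{\left(7,-3 \right)} + j{\left(10 \right)}\right)^{2} = \left(\left(-4\right) \left(-3\right) + \left(5 + 10^{2}\right)\right)^{2} = \left(12 + \left(5 + 100\right)\right)^{2} = \left(12 + 105\right)^{2} = 117^{2} = 13689$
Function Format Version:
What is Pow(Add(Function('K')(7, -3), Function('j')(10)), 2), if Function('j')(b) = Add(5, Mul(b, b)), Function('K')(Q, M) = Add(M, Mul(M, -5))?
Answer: 13689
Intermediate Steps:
Function('K')(Q, M) = Mul(-4, M) (Function('K')(Q, M) = Add(M, Mul(-5, M)) = Mul(-4, M))
Function('j')(b) = Add(5, Pow(b, 2))
Pow(Add(Function('K')(7, -3), Function('j')(10)), 2) = Pow(Add(Mul(-4, -3), Add(5, Pow(10, 2))), 2) = Pow(Add(12, Add(5, 100)), 2) = Pow(Add(12, 105), 2) = Pow(117, 2) = 13689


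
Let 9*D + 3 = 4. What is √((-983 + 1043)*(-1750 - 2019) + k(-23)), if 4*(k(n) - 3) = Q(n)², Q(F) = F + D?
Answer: 2*I*√4576622/9 ≈ 475.4*I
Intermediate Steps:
D = ⅑ (D = -⅓ + (⅑)*4 = -⅓ + 4/9 = ⅑ ≈ 0.11111)
Q(F) = ⅑ + F (Q(F) = F + ⅑ = ⅑ + F)
k(n) = 3 + (⅑ + n)²/4
√((-983 + 1043)*(-1750 - 2019) + k(-23)) = √((-983 + 1043)*(-1750 - 2019) + (3 + (1 + 9*(-23))²/324)) = √(60*(-3769) + (3 + (1 - 207)²/324)) = √(-226140 + (3 + (1/324)*(-206)²)) = √(-226140 + (3 + (1/324)*42436)) = √(-226140 + (3 + 10609/81)) = √(-226140 + 10852/81) = √(-18306488/81) = 2*I*√4576622/9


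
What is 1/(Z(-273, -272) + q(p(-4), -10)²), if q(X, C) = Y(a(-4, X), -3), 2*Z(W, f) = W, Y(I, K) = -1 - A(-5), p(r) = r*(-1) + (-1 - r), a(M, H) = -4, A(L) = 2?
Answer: -2/255 ≈ -0.0078431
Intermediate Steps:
p(r) = -1 - 2*r (p(r) = -r + (-1 - r) = -1 - 2*r)
Y(I, K) = -3 (Y(I, K) = -1 - 1*2 = -1 - 2 = -3)
Z(W, f) = W/2
q(X, C) = -3
1/(Z(-273, -272) + q(p(-4), -10)²) = 1/((½)*(-273) + (-3)²) = 1/(-273/2 + 9) = 1/(-255/2) = -2/255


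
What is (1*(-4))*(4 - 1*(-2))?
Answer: -24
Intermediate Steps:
(1*(-4))*(4 - 1*(-2)) = -4*(4 + 2) = -4*6 = -24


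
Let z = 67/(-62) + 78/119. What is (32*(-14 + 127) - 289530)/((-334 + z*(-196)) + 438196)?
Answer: -75338339/115398596 ≈ -0.65285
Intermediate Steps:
z = -3137/7378 (z = 67*(-1/62) + 78*(1/119) = -67/62 + 78/119 = -3137/7378 ≈ -0.42518)
(32*(-14 + 127) - 289530)/((-334 + z*(-196)) + 438196) = (32*(-14 + 127) - 289530)/((-334 - 3137/7378*(-196)) + 438196) = (32*113 - 289530)/((-334 + 43918/527) + 438196) = (3616 - 289530)/(-132100/527 + 438196) = -285914/230797192/527 = -285914*527/230797192 = -75338339/115398596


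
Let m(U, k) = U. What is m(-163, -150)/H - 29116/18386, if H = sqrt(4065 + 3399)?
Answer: -502/317 - 163*sqrt(1866)/3732 ≈ -3.4703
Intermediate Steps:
H = 2*sqrt(1866) (H = sqrt(7464) = 2*sqrt(1866) ≈ 86.394)
m(-163, -150)/H - 29116/18386 = -163*sqrt(1866)/3732 - 29116/18386 = -163*sqrt(1866)/3732 - 29116*1/18386 = -163*sqrt(1866)/3732 - 502/317 = -502/317 - 163*sqrt(1866)/3732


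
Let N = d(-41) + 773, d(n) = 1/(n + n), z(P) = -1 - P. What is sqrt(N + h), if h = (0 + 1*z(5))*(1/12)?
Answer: 2*sqrt(324638)/41 ≈ 27.794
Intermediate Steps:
d(n) = 1/(2*n)
N = 63385/82 (N = (1/2)/(-41) + 773 = (1/2)*(-1/41) + 773 = -1/82 + 773 = 63385/82 ≈ 772.99)
h = -1/2 (h = (0 + 1*(-1 - 1*5))*(1/12) = (0 + 1*(-1 - 5))*(1*(1/12)) = (0 + 1*(-6))*(1/12) = (0 - 6)*(1/12) = -6*1/12 = -1/2 ≈ -0.50000)
sqrt(N + h) = sqrt(63385/82 - 1/2) = sqrt(31672/41) = 2*sqrt(324638)/41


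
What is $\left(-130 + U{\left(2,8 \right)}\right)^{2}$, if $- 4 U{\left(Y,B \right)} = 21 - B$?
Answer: $\frac{284089}{16} \approx 17756.0$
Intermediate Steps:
$U{\left(Y,B \right)} = - \frac{21}{4} + \frac{B}{4}$ ($U{\left(Y,B \right)} = - \frac{21 - B}{4} = - \frac{21}{4} + \frac{B}{4}$)
$\left(-130 + U{\left(2,8 \right)}\right)^{2} = \left(-130 + \left(- \frac{21}{4} + \frac{1}{4} \cdot 8\right)\right)^{2} = \left(-130 + \left(- \frac{21}{4} + 2\right)\right)^{2} = \left(-130 - \frac{13}{4}\right)^{2} = \left(- \frac{533}{4}\right)^{2} = \frac{284089}{16}$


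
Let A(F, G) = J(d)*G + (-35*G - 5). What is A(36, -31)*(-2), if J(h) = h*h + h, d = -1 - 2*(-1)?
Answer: -2036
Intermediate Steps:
d = 1 (d = -1 + 2 = 1)
J(h) = h + h**2 (J(h) = h**2 + h = h + h**2)
A(F, G) = -5 - 33*G (A(F, G) = (1*(1 + 1))*G + (-35*G - 5) = (1*2)*G + (-5 - 35*G) = 2*G + (-5 - 35*G) = -5 - 33*G)
A(36, -31)*(-2) = (-5 - 33*(-31))*(-2) = (-5 + 1023)*(-2) = 1018*(-2) = -2036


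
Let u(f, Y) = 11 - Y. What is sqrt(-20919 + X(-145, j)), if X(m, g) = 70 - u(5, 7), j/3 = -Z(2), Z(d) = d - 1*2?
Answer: 3*I*sqrt(2317) ≈ 144.41*I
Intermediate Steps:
Z(d) = -2 + d (Z(d) = d - 2 = -2 + d)
j = 0 (j = 3*(-(-2 + 2)) = 3*(-1*0) = 3*0 = 0)
X(m, g) = 66 (X(m, g) = 70 - (11 - 1*7) = 70 - (11 - 7) = 70 - 1*4 = 70 - 4 = 66)
sqrt(-20919 + X(-145, j)) = sqrt(-20919 + 66) = sqrt(-20853) = 3*I*sqrt(2317)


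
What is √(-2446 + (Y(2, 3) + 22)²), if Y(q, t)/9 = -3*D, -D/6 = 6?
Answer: 3*√109510 ≈ 992.77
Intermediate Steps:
D = -36 (D = -6*6 = -36)
Y(q, t) = 972 (Y(q, t) = 9*(-3*(-36)) = 9*108 = 972)
√(-2446 + (Y(2, 3) + 22)²) = √(-2446 + (972 + 22)²) = √(-2446 + 994²) = √(-2446 + 988036) = √985590 = 3*√109510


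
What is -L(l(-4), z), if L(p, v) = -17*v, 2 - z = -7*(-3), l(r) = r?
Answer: -323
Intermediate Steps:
z = -19 (z = 2 - (-7)*(-3) = 2 - 1*21 = 2 - 21 = -19)
-L(l(-4), z) = -(-17)*(-19) = -1*323 = -323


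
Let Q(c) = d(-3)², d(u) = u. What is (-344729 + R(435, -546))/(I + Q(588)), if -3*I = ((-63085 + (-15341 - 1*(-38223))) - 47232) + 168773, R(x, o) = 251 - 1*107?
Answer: 1033755/81311 ≈ 12.714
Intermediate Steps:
R(x, o) = 144 (R(x, o) = 251 - 107 = 144)
Q(c) = 9 (Q(c) = (-3)² = 9)
I = -81338/3 (I = -(((-63085 + (-15341 - 1*(-38223))) - 47232) + 168773)/3 = -(((-63085 + (-15341 + 38223)) - 47232) + 168773)/3 = -(((-63085 + 22882) - 47232) + 168773)/3 = -((-40203 - 47232) + 168773)/3 = -(-87435 + 168773)/3 = -⅓*81338 = -81338/3 ≈ -27113.)
(-344729 + R(435, -546))/(I + Q(588)) = (-344729 + 144)/(-81338/3 + 9) = -344585/(-81311/3) = -344585*(-3/81311) = 1033755/81311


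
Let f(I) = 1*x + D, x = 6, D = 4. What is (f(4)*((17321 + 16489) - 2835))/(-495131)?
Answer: -44250/70733 ≈ -0.62559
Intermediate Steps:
f(I) = 10 (f(I) = 1*6 + 4 = 6 + 4 = 10)
(f(4)*((17321 + 16489) - 2835))/(-495131) = (10*((17321 + 16489) - 2835))/(-495131) = (10*(33810 - 2835))*(-1/495131) = (10*30975)*(-1/495131) = 309750*(-1/495131) = -44250/70733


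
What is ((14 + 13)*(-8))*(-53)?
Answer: 11448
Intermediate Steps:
((14 + 13)*(-8))*(-53) = (27*(-8))*(-53) = -216*(-53) = 11448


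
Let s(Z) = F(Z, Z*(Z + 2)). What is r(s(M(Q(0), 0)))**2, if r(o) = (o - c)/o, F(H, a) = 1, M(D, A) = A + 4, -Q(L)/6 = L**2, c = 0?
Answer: 1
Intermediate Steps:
Q(L) = -6*L**2
M(D, A) = 4 + A
s(Z) = 1
r(o) = 1 (r(o) = (o - 1*0)/o = (o + 0)/o = o/o = 1)
r(s(M(Q(0), 0)))**2 = 1**2 = 1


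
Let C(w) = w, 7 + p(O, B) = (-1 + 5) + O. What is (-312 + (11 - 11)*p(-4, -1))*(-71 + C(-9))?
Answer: 24960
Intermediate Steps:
p(O, B) = -3 + O (p(O, B) = -7 + ((-1 + 5) + O) = -7 + (4 + O) = -3 + O)
(-312 + (11 - 11)*p(-4, -1))*(-71 + C(-9)) = (-312 + (11 - 11)*(-3 - 4))*(-71 - 9) = (-312 + 0*(-7))*(-80) = (-312 + 0)*(-80) = -312*(-80) = 24960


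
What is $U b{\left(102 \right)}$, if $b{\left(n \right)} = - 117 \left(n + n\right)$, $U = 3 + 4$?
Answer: $-167076$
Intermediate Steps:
$U = 7$
$b{\left(n \right)} = - 234 n$ ($b{\left(n \right)} = - 117 \cdot 2 n = - 234 n$)
$U b{\left(102 \right)} = 7 \left(\left(-234\right) 102\right) = 7 \left(-23868\right) = -167076$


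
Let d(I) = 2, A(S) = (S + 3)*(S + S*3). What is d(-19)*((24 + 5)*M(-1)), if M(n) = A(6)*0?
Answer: 0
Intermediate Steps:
A(S) = 4*S*(3 + S) (A(S) = (3 + S)*(S + 3*S) = (3 + S)*(4*S) = 4*S*(3 + S))
M(n) = 0 (M(n) = (4*6*(3 + 6))*0 = (4*6*9)*0 = 216*0 = 0)
d(-19)*((24 + 5)*M(-1)) = 2*((24 + 5)*0) = 2*(29*0) = 2*0 = 0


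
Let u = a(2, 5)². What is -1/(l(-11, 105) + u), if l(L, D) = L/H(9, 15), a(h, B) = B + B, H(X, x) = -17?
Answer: -17/1711 ≈ -0.0099357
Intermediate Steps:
a(h, B) = 2*B
l(L, D) = -L/17 (l(L, D) = L/(-17) = L*(-1/17) = -L/17)
u = 100 (u = (2*5)² = 10² = 100)
-1/(l(-11, 105) + u) = -1/(-1/17*(-11) + 100) = -1/(11/17 + 100) = -1/1711/17 = -1*17/1711 = -17/1711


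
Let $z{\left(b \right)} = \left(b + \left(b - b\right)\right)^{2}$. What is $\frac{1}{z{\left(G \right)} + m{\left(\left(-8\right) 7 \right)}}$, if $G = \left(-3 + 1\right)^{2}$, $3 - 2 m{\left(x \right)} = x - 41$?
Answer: $\frac{1}{66} \approx 0.015152$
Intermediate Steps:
$m{\left(x \right)} = 22 - \frac{x}{2}$ ($m{\left(x \right)} = \frac{3}{2} - \frac{x - 41}{2} = \frac{3}{2} - \frac{-41 + x}{2} = \frac{3}{2} - \left(- \frac{41}{2} + \frac{x}{2}\right) = 22 - \frac{x}{2}$)
$G = 4$ ($G = \left(-2\right)^{2} = 4$)
$z{\left(b \right)} = b^{2}$ ($z{\left(b \right)} = \left(b + 0\right)^{2} = b^{2}$)
$\frac{1}{z{\left(G \right)} + m{\left(\left(-8\right) 7 \right)}} = \frac{1}{4^{2} - \left(-22 + \frac{\left(-8\right) 7}{2}\right)} = \frac{1}{16 + \left(22 - -28\right)} = \frac{1}{16 + \left(22 + 28\right)} = \frac{1}{16 + 50} = \frac{1}{66}$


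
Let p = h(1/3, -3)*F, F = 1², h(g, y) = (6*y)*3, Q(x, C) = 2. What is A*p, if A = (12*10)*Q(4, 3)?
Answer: -12960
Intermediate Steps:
h(g, y) = 18*y
A = 240 (A = (12*10)*2 = 120*2 = 240)
F = 1
p = -54 (p = (18*(-3))*1 = -54*1 = -54)
A*p = 240*(-54) = -12960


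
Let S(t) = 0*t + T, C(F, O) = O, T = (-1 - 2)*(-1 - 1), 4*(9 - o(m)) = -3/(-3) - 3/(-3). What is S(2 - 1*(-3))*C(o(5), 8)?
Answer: 48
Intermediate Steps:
o(m) = 17/2 (o(m) = 9 - (-3/(-3) - 3/(-3))/4 = 9 - (-3*(-⅓) - 3*(-⅓))/4 = 9 - (1 + 1)/4 = 9 - ¼*2 = 9 - ½ = 17/2)
T = 6 (T = -3*(-2) = 6)
S(t) = 6 (S(t) = 0*t + 6 = 0 + 6 = 6)
S(2 - 1*(-3))*C(o(5), 8) = 6*8 = 48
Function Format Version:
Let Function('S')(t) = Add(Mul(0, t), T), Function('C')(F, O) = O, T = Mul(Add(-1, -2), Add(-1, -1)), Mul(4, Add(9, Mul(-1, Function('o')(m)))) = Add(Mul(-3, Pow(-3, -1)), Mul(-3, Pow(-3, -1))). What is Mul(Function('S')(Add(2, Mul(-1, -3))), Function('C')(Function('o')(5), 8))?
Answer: 48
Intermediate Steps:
Function('o')(m) = Rational(17, 2) (Function('o')(m) = Add(9, Mul(Rational(-1, 4), Add(Mul(-3, Pow(-3, -1)), Mul(-3, Pow(-3, -1))))) = Add(9, Mul(Rational(-1, 4), Add(Mul(-3, Rational(-1, 3)), Mul(-3, Rational(-1, 3))))) = Add(9, Mul(Rational(-1, 4), Add(1, 1))) = Add(9, Mul(Rational(-1, 4), 2)) = Add(9, Rational(-1, 2)) = Rational(17, 2))
T = 6 (T = Mul(-3, -2) = 6)
Function('S')(t) = 6 (Function('S')(t) = Add(Mul(0, t), 6) = Add(0, 6) = 6)
Mul(Function('S')(Add(2, Mul(-1, -3))), Function('C')(Function('o')(5), 8)) = Mul(6, 8) = 48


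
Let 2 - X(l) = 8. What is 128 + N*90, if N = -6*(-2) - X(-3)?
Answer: 1748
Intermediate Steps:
X(l) = -6 (X(l) = 2 - 1*8 = 2 - 8 = -6)
N = 18 (N = -6*(-2) - 1*(-6) = 12 + 6 = 18)
128 + N*90 = 128 + 18*90 = 128 + 1620 = 1748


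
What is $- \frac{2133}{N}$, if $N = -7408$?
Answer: $\frac{2133}{7408} \approx 0.28793$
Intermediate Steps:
$- \frac{2133}{N} = - \frac{2133}{-7408} = \left(-2133\right) \left(- \frac{1}{7408}\right) = \frac{2133}{7408}$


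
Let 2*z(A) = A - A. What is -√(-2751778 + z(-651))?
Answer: -I*√2751778 ≈ -1658.8*I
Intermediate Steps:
z(A) = 0 (z(A) = (A - A)/2 = (½)*0 = 0)
-√(-2751778 + z(-651)) = -√(-2751778 + 0) = -√(-2751778) = -I*√2751778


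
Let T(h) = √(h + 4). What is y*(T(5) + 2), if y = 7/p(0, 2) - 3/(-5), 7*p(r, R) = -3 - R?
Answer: -46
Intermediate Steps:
p(r, R) = -3/7 - R/7 (p(r, R) = (-3 - R)/7 = -3/7 - R/7)
T(h) = √(4 + h)
y = -46/5 (y = 7/(-3/7 - ⅐*2) - 3/(-5) = 7/(-3/7 - 2/7) - 3*(-⅕) = 7/(-5/7) + ⅗ = 7*(-7/5) + ⅗ = -49/5 + ⅗ = -46/5 ≈ -9.2000)
y*(T(5) + 2) = -46*(√(4 + 5) + 2)/5 = -46*(√9 + 2)/5 = -46*(3 + 2)/5 = -46/5*5 = -46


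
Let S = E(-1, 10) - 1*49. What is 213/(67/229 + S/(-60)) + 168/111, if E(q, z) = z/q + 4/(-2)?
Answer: 109292324/665593 ≈ 164.20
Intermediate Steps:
E(q, z) = -2 + z/q (E(q, z) = z/q + 4*(-½) = z/q - 2 = -2 + z/q)
S = -61 (S = (-2 + 10/(-1)) - 1*49 = (-2 + 10*(-1)) - 49 = (-2 - 10) - 49 = -12 - 49 = -61)
213/(67/229 + S/(-60)) + 168/111 = 213/(67/229 - 61/(-60)) + 168/111 = 213/(67*(1/229) - 61*(-1/60)) + 168*(1/111) = 213/(67/229 + 61/60) + 56/37 = 213/(17989/13740) + 56/37 = 213*(13740/17989) + 56/37 = 2926620/17989 + 56/37 = 109292324/665593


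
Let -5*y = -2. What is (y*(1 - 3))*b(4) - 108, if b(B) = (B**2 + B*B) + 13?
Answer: -144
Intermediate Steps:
b(B) = 13 + 2*B**2 (b(B) = (B**2 + B**2) + 13 = 2*B**2 + 13 = 13 + 2*B**2)
y = 2/5 (y = -1/5*(-2) = 2/5 ≈ 0.40000)
(y*(1 - 3))*b(4) - 108 = (2*(1 - 3)/5)*(13 + 2*4**2) - 108 = ((2/5)*(-2))*(13 + 2*16) - 108 = -4*(13 + 32)/5 - 108 = -4/5*45 - 108 = -36 - 108 = -144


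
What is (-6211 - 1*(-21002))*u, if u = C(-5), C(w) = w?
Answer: -73955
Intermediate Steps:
u = -5
(-6211 - 1*(-21002))*u = (-6211 - 1*(-21002))*(-5) = (-6211 + 21002)*(-5) = 14791*(-5) = -73955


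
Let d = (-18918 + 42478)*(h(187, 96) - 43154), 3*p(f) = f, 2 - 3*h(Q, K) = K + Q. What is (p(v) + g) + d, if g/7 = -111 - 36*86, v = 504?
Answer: -3056811923/3 ≈ -1.0189e+9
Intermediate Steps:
h(Q, K) = 2/3 - K/3 - Q/3 (h(Q, K) = 2/3 - (K + Q)/3 = 2/3 + (-K/3 - Q/3) = 2/3 - K/3 - Q/3)
p(f) = f/3
g = -22449 (g = 7*(-111 - 36*86) = 7*(-111 - 3096) = 7*(-3207) = -22449)
d = -3056745080/3 (d = (-18918 + 42478)*((2/3 - 1/3*96 - 1/3*187) - 43154) = 23560*((2/3 - 32 - 187/3) - 43154) = 23560*(-281/3 - 43154) = 23560*(-129743/3) = -3056745080/3 ≈ -1.0189e+9)
(p(v) + g) + d = ((1/3)*504 - 22449) - 3056745080/3 = (168 - 22449) - 3056745080/3 = -22281 - 3056745080/3 = -3056811923/3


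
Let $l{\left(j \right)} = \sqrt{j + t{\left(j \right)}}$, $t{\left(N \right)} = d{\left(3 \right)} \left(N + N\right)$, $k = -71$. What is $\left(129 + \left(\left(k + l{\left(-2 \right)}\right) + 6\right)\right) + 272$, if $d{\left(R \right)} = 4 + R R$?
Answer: $336 + 3 i \sqrt{6} \approx 336.0 + 7.3485 i$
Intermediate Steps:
$d{\left(R \right)} = 4 + R^{2}$
$t{\left(N \right)} = 26 N$ ($t{\left(N \right)} = \left(4 + 3^{2}\right) \left(N + N\right) = \left(4 + 9\right) 2 N = 13 \cdot 2 N = 26 N$)
$l{\left(j \right)} = 3 \sqrt{3} \sqrt{j}$ ($l{\left(j \right)} = \sqrt{j + 26 j} = \sqrt{27 j} = 3 \sqrt{3} \sqrt{j}$)
$\left(129 + \left(\left(k + l{\left(-2 \right)}\right) + 6\right)\right) + 272 = \left(129 - \left(65 - 3 \sqrt{3} \sqrt{-2}\right)\right) + 272 = \left(129 - \left(65 - 3 \sqrt{3} i \sqrt{2}\right)\right) + 272 = \left(129 - \left(65 - 3 i \sqrt{6}\right)\right) + 272 = \left(64 + 3 i \sqrt{6}\right) + 272 = 336 + 3 i \sqrt{6}$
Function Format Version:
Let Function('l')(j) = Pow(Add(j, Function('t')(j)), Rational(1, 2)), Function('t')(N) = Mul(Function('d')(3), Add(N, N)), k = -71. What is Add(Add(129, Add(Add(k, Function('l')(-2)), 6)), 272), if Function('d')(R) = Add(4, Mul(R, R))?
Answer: Add(336, Mul(3, I, Pow(6, Rational(1, 2)))) ≈ Add(336.00, Mul(7.3485, I))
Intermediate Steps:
Function('d')(R) = Add(4, Pow(R, 2))
Function('t')(N) = Mul(26, N) (Function('t')(N) = Mul(Add(4, Pow(3, 2)), Add(N, N)) = Mul(Add(4, 9), Mul(2, N)) = Mul(13, Mul(2, N)) = Mul(26, N))
Function('l')(j) = Mul(3, Pow(3, Rational(1, 2)), Pow(j, Rational(1, 2))) (Function('l')(j) = Pow(Add(j, Mul(26, j)), Rational(1, 2)) = Pow(Mul(27, j), Rational(1, 2)) = Mul(3, Pow(3, Rational(1, 2)), Pow(j, Rational(1, 2))))
Add(Add(129, Add(Add(k, Function('l')(-2)), 6)), 272) = Add(Add(129, Add(Add(-71, Mul(3, Pow(3, Rational(1, 2)), Pow(-2, Rational(1, 2)))), 6)), 272) = Add(Add(129, Add(Add(-71, Mul(3, Pow(3, Rational(1, 2)), Mul(I, Pow(2, Rational(1, 2))))), 6)), 272) = Add(Add(129, Add(Add(-71, Mul(3, I, Pow(6, Rational(1, 2)))), 6)), 272) = Add(Add(129, Add(-65, Mul(3, I, Pow(6, Rational(1, 2))))), 272) = Add(Add(64, Mul(3, I, Pow(6, Rational(1, 2)))), 272) = Add(336, Mul(3, I, Pow(6, Rational(1, 2))))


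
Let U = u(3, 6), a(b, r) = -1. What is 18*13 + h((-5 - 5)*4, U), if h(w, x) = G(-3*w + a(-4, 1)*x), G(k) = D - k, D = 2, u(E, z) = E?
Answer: 119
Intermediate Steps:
U = 3
G(k) = 2 - k
h(w, x) = 2 + x + 3*w (h(w, x) = 2 - (-3*w - x) = 2 - (-x - 3*w) = 2 + (x + 3*w) = 2 + x + 3*w)
18*13 + h((-5 - 5)*4, U) = 18*13 + (2 + 3 + 3*((-5 - 5)*4)) = 234 + (2 + 3 + 3*(-10*4)) = 234 + (2 + 3 + 3*(-40)) = 234 + (2 + 3 - 120) = 234 - 115 = 119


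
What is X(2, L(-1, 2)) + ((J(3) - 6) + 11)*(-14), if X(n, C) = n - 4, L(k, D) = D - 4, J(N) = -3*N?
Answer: 54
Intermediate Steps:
L(k, D) = -4 + D
X(n, C) = -4 + n
X(2, L(-1, 2)) + ((J(3) - 6) + 11)*(-14) = (-4 + 2) + ((-3*3 - 6) + 11)*(-14) = -2 + ((-9 - 6) + 11)*(-14) = -2 + (-15 + 11)*(-14) = -2 - 4*(-14) = -2 + 56 = 54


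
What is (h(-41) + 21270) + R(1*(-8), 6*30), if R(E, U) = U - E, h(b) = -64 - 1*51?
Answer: 21343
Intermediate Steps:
h(b) = -115 (h(b) = -64 - 51 = -115)
(h(-41) + 21270) + R(1*(-8), 6*30) = (-115 + 21270) + (6*30 - (-8)) = 21155 + (180 - 1*(-8)) = 21155 + (180 + 8) = 21155 + 188 = 21343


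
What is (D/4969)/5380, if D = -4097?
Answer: -4097/26733220 ≈ -0.00015325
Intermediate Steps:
(D/4969)/5380 = -4097/4969/5380 = -4097*1/4969*(1/5380) = -4097/4969*1/5380 = -4097/26733220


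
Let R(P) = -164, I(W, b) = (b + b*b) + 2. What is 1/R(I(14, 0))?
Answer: -1/164 ≈ -0.0060976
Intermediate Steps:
I(W, b) = 2 + b + b² (I(W, b) = (b + b²) + 2 = 2 + b + b²)
1/R(I(14, 0)) = 1/(-164) = -1/164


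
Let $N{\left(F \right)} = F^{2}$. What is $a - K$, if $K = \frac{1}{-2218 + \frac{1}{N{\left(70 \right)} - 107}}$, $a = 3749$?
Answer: $\frac{39855147670}{10630873} \approx 3749.0$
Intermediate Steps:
$K = - \frac{4793}{10630873}$ ($K = \frac{1}{-2218 + \frac{1}{70^{2} - 107}} = \frac{1}{-2218 + \frac{1}{4900 - 107}} = \frac{1}{-2218 + \frac{1}{4793}} = \frac{1}{- \frac{10630873}{4793}} = - \frac{4793}{10630873} \approx -0.00045086$)
$a - K = 3749 - - \frac{4793}{10630873} = 3749 + \frac{4793}{10630873} = \frac{39855147670}{10630873}$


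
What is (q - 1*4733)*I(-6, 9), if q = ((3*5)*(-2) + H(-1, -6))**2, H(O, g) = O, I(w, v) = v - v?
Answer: 0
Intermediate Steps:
I(w, v) = 0
q = 961 (q = ((3*5)*(-2) - 1)**2 = (15*(-2) - 1)**2 = (-30 - 1)**2 = (-31)**2 = 961)
(q - 1*4733)*I(-6, 9) = (961 - 1*4733)*0 = (961 - 4733)*0 = -3772*0 = 0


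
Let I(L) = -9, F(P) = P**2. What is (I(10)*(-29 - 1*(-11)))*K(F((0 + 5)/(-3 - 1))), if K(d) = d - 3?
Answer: -1863/8 ≈ -232.88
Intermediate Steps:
K(d) = -3 + d
(I(10)*(-29 - 1*(-11)))*K(F((0 + 5)/(-3 - 1))) = (-9*(-29 - 1*(-11)))*(-3 + ((0 + 5)/(-3 - 1))**2) = (-9*(-29 + 11))*(-3 + (5/(-4))**2) = (-9*(-18))*(-3 + (5*(-1/4))**2) = 162*(-3 + (-5/4)**2) = 162*(-3 + 25/16) = 162*(-23/16) = -1863/8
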